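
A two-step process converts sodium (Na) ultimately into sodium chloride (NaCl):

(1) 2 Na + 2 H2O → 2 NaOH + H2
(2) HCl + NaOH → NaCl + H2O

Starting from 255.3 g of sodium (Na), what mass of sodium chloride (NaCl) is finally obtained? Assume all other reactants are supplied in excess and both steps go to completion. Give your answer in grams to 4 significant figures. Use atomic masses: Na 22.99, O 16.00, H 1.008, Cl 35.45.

M(Na) = 22.99 g/mol.
M(NaCl) = 22.99 + 35.45 = 58.44 g/mol.
n(Na) = 255.30 / 22.99 = 11.105 mol.
Step 1 gives a 2:2 ratio of Na to NaOH, so n(NaOH) = 11.105 mol.
In step 2 the NaOH:NaCl ratio is 1:1, so n(NaCl) = 11.105 mol.
Mass of NaCl = 11.105 × 58.44 = 648.97 g.

649.0 g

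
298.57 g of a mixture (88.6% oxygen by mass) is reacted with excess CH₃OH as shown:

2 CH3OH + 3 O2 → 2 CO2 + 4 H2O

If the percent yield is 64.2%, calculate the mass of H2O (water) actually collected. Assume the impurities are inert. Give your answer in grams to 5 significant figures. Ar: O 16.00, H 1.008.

Pure O2 available = 298.57 g × 0.886 = 264.533 g.
M(O2) = 2(16.00) = 32.00 g/mol.
M(H2O) = 2(1.008) + 16.00 = 18.016 g/mol.
n(O2) = 264.533 g / 32.00 g/mol = 8.26666 mol.
From the equation the O2:H2O mole ratio is 3:4, so n(H2O) = 8.26666 × 4/3 = 11.0222 mol.
Mass of H2O = 11.0222 mol × 18.016 g/mol = 198.576 g.
Actual mass collected = 198.576 g × 0.642 = 127.486 g.

127.49 g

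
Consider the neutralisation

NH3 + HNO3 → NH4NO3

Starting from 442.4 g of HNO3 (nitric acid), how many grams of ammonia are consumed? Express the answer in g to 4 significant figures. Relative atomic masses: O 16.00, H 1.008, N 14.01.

119.6 g

M(HNO3) = 1.008 + 14.01 + 3(16.00) = 63.018 g/mol.
M(NH3) = 14.01 + 3(1.008) = 17.034 g/mol.
n(HNO3) = 442.40 g / 63.018 g/mol = 7.0202 mol.
From the equation the HNO3:NH3 mole ratio is 1:1, so n(NH3) = 7.0202 × 1/1 = 7.0202 mol.
Mass of NH3 = 7.0202 mol × 17.034 g/mol = 119.58 g.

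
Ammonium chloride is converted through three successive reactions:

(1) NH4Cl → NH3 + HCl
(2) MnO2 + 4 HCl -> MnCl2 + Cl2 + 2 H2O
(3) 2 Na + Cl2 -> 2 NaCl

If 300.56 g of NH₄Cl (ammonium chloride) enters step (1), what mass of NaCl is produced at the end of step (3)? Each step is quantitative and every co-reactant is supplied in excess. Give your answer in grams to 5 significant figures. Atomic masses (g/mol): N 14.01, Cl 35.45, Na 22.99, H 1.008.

M(NH4Cl) = 14.01 + 4(1.008) + 35.45 = 53.492 g/mol.
M(NaCl) = 22.99 + 35.45 = 58.44 g/mol.
n(NH4Cl) = 300.56 / 53.492 = 5.61878 mol.
Reaction (1): NH4Cl→HCl ratio 1:1 ⇒ n(HCl) = 5.61878 mol.
Reaction (2): HCl→Cl2 ratio 4:1 ⇒ n(Cl2) = 1.40470 mol.
Reaction (3): Cl2→NaCl ratio 1:2 ⇒ n(NaCl) = 2.80939 mol.
Mass of NaCl = 2.80939 × 58.44 = 164.181 g.

164.18 g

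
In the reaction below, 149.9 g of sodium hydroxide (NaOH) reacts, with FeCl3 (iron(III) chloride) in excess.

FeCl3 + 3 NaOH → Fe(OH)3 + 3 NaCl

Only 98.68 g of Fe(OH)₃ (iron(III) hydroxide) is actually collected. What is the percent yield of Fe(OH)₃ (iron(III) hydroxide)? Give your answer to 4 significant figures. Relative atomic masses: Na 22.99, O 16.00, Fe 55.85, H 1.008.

73.91 %

M(NaOH) = 22.99 + 16.00 + 1.008 = 39.998 g/mol.
M(Fe(OH)3) = 55.85 + 3(16.00) + 3(1.008) = 106.874 g/mol.
n(NaOH) = 149.90 g / 39.998 g/mol = 3.7477 mol.
From the equation the NaOH:Fe(OH)3 mole ratio is 3:1, so n(Fe(OH)3) = 3.7477 × 1/3 = 1.2492 mol.
Mass of Fe(OH)3 = 1.2492 mol × 106.874 g/mol = 133.51 g.
This is the theoretical yield. Percent yield = 98.68 g / 133.51 g × 100% = 73.912%.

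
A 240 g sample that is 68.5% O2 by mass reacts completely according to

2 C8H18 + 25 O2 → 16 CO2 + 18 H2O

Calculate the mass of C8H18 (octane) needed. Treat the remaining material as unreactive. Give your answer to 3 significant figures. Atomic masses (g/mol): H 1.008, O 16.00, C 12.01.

46.9 g

Mass of pure O2 = 240 g × 0.685 = 164.4 g.
M(O2) = 2(16.00) = 32.00 g/mol.
M(C8H18) = 8(12.01) + 18(1.008) = 114.224 g/mol.
n(O2) = 164.4 g / 32.00 g/mol = 5.138 mol.
From the equation the O2:C8H18 mole ratio is 25:2, so n(C8H18) = 5.138 × 2/25 = 0.4110 mol.
Mass of C8H18 = 0.4110 mol × 114.224 g/mol = 46.95 g.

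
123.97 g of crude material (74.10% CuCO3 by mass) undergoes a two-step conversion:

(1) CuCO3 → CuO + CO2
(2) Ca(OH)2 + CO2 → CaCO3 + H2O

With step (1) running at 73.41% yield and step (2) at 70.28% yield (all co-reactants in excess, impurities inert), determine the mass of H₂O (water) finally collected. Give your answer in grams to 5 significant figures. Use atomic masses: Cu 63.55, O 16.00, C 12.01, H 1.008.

6.9104 g

Pure CuCO3 = 123.97 × 0.7410 = 91.8618 g.
M(CuCO3) = 63.55 + 12.01 + 3(16.00) = 123.56 g/mol.
M(H2O) = 2(1.008) + 16.00 = 18.016 g/mol.
n(CuCO3) = 91.8618 / 123.56 = 0.743459 mol.
Step 1 (CuCO3:CO2 = 1:1): theoretical n(CO2) = 0.743459 mol; at 73.41% yield, n(CO2) = 0.545773 mol.
Step 2 (CO2:H2O = 1:1): theoretical n(H2O) = 0.545773 mol, so theoretical mass = 0.545773 × 18.016 = 9.83265 g.
At 70.28% yield, actual mass of H2O = 9.83265 × 0.7028 = 6.91039 g.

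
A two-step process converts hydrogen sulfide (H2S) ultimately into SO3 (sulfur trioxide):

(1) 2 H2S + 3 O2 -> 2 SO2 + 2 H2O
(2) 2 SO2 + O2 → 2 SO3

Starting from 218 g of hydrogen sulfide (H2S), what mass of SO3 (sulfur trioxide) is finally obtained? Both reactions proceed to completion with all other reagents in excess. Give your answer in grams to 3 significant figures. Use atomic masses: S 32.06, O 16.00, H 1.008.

512 g

M(H2S) = 2(1.008) + 32.06 = 34.076 g/mol.
M(SO3) = 32.06 + 3(16.00) = 80.06 g/mol.
n(H2S) = 218.0 / 34.076 = 6.397 mol.
Step 1 gives a 2:2 ratio of H2S to SO2, so n(SO2) = 6.397 mol.
In step 2 the SO2:SO3 ratio is 2:2, so n(SO3) = 6.397 mol.
Mass of SO3 = 6.397 × 80.06 = 512.2 g.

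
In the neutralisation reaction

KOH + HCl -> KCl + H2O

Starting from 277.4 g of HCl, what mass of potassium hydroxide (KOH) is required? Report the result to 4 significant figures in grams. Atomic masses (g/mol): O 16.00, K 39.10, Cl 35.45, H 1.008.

M(HCl) = 1.008 + 35.45 = 36.458 g/mol.
M(KOH) = 39.10 + 16.00 + 1.008 = 56.108 g/mol.
n(HCl) = 277.40 g / 36.458 g/mol = 7.6088 mol.
From the equation the HCl:KOH mole ratio is 1:1, so n(KOH) = 7.6088 × 1/1 = 7.6088 mol.
Mass of KOH = 7.6088 mol × 56.108 g/mol = 426.91 g.

426.9 g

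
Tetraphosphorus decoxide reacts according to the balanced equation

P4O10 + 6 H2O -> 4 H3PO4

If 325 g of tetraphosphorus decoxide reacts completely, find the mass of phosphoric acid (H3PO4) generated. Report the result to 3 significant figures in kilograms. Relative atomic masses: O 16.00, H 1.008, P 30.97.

0.449 kg

M(P4O10) = 4(30.97) + 10(16.00) = 283.88 g/mol.
M(H3PO4) = 3(1.008) + 30.97 + 4(16.00) = 97.994 g/mol.
n(P4O10) = 325.0 g / 283.88 g/mol = 1.145 mol.
From the equation the P4O10:H3PO4 mole ratio is 1:4, so n(H3PO4) = 1.145 × 4/1 = 4.579 mol.
Mass of H3PO4 = 4.579 mol × 97.994 g/mol = 448.8 g.
Converting to kg: 448.8 g = 0.449 kg.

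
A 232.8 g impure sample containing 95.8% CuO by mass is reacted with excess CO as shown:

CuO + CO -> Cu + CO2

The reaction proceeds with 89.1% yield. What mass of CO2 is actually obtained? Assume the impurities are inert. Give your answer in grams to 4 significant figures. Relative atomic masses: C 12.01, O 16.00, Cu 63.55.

109.9 g

Pure CuO available = 232.8 g × 0.958 = 223.02 g.
M(CuO) = 63.55 + 16.00 = 79.55 g/mol.
M(CO2) = 12.01 + 2(16.00) = 44.01 g/mol.
n(CuO) = 223.02 g / 79.55 g/mol = 2.8035 mol.
From the equation the CuO:CO2 mole ratio is 1:1, so n(CO2) = 2.8035 × 1/1 = 2.8035 mol.
Mass of CO2 = 2.8035 mol × 44.01 g/mol = 123.38 g.
Actual mass collected = 123.38 g × 0.891 = 109.94 g.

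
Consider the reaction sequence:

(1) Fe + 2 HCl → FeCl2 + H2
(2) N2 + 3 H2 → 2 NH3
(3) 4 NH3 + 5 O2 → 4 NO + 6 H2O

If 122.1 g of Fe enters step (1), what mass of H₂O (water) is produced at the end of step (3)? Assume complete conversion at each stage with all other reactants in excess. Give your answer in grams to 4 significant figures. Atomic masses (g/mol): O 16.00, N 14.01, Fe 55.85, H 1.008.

M(Fe) = 55.85 g/mol.
M(H2O) = 2(1.008) + 16.00 = 18.016 g/mol.
n(Fe) = 122.1 / 55.85 = 2.1862 mol.
Reaction (1): Fe→H2 ratio 1:1 ⇒ n(H2) = 2.1862 mol.
Reaction (2): H2→NH3 ratio 3:2 ⇒ n(NH3) = 1.4575 mol.
Reaction (3): NH3→H2O ratio 4:6 ⇒ n(H2O) = 2.1862 mol.
Mass of H2O = 2.1862 × 18.016 = 39.387 g.

39.39 g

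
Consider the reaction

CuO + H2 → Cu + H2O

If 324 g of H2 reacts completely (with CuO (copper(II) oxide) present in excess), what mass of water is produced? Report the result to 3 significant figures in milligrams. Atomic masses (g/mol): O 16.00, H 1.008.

2900000 mg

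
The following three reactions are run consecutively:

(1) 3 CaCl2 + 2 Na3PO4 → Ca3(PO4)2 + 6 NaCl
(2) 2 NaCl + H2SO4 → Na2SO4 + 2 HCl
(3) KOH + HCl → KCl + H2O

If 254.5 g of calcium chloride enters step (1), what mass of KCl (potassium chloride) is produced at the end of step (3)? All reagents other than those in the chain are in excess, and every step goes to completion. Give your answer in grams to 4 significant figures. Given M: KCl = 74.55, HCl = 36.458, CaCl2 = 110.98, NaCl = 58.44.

n(CaCl2) = 254.5 / 110.98 = 2.2932 mol.
Reaction (1): CaCl2→NaCl ratio 3:6 ⇒ n(NaCl) = 4.5864 mol.
Reaction (2): NaCl→HCl ratio 2:2 ⇒ n(HCl) = 4.5864 mol.
Reaction (3): HCl→KCl ratio 1:1 ⇒ n(KCl) = 4.5864 mol.
Mass of KCl = 4.5864 × 74.55 = 341.92 g.

341.9 g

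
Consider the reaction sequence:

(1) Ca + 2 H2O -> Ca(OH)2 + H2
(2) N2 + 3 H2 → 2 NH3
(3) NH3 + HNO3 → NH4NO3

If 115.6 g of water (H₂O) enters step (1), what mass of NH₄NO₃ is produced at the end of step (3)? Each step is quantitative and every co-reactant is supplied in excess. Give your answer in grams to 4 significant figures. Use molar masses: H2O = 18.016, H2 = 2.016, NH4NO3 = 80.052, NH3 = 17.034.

171.2 g

n(H2O) = 115.6 / 18.016 = 6.4165 mol.
Reaction (1): H2O→H2 ratio 2:1 ⇒ n(H2) = 3.2083 mol.
Reaction (2): H2→NH3 ratio 3:2 ⇒ n(NH3) = 2.1388 mol.
Reaction (3): NH3→NH4NO3 ratio 1:1 ⇒ n(NH4NO3) = 2.1388 mol.
Mass of NH4NO3 = 2.1388 × 80.052 = 171.22 g.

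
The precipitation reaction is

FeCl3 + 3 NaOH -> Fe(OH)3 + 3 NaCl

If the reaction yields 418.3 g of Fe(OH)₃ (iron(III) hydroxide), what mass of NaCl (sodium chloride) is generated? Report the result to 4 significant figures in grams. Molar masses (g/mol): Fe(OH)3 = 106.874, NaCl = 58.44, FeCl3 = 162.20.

n(Fe(OH)3) = 418.30 g / 106.874 g/mol = 3.9140 mol.
From the equation the Fe(OH)3:NaCl mole ratio is 1:3, so n(NaCl) = 3.9140 × 3/1 = 11.742 mol.
Mass of NaCl = 11.742 mol × 58.44 g/mol = 686.19 g.

686.2 g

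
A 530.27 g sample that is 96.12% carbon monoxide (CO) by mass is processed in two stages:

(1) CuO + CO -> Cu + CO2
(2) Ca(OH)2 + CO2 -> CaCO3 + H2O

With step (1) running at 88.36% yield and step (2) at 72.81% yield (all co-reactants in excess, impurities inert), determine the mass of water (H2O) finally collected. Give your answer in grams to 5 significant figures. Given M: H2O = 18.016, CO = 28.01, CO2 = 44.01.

Pure CO = 530.27 × 0.9612 = 509.696 g.
n(CO) = 509.696 / 28.01 = 18.1969 mol.
Step 1 (CO:CO2 = 1:1): theoretical n(CO2) = 18.1969 mol; at 88.36% yield, n(CO2) = 16.0788 mol.
Step 2 (CO2:H2O = 1:1): theoretical n(H2O) = 16.0788 mol, so theoretical mass = 16.0788 × 18.016 = 289.676 g.
At 72.81% yield, actual mass of H2O = 289.676 × 0.7281 = 210.913 g.

210.91 g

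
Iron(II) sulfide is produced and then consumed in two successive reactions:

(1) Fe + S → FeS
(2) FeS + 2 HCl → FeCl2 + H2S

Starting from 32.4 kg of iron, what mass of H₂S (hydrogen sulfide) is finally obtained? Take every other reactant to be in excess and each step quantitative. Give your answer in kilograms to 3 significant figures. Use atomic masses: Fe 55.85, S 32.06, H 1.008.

M(Fe) = 55.85 g/mol.
M(H2S) = 2(1.008) + 32.06 = 34.076 g/mol.
32.4 kg = 32400 g.
n(Fe) = 32400 / 55.85 = 580.1 mol.
Step 1 gives a 1:1 ratio of Fe to FeS, so n(FeS) = 580.1 mol.
In step 2 the FeS:H2S ratio is 1:1, so n(H2S) = 580.1 mol.
Mass of H2S = 580.1 × 34.076 = 19770 g = 19.8 kg.

19.8 kg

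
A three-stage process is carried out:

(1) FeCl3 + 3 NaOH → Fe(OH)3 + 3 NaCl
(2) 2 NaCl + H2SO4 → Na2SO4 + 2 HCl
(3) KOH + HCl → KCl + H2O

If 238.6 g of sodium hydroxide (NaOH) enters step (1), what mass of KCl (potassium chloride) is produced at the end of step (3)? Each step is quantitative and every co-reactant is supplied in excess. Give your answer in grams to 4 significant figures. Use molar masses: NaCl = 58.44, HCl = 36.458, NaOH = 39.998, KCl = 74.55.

444.7 g

n(NaOH) = 238.6 / 39.998 = 5.9653 mol.
Reaction (1): NaOH→NaCl ratio 3:3 ⇒ n(NaCl) = 5.9653 mol.
Reaction (2): NaCl→HCl ratio 2:2 ⇒ n(HCl) = 5.9653 mol.
Reaction (3): HCl→KCl ratio 1:1 ⇒ n(KCl) = 5.9653 mol.
Mass of KCl = 5.9653 × 74.55 = 444.71 g.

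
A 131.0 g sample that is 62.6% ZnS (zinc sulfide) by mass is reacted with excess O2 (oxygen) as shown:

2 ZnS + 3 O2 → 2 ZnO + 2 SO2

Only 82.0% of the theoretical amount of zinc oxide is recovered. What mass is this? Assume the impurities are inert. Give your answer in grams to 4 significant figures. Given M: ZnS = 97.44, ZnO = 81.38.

56.16 g

Pure ZnS available = 131.0 g × 0.626 = 82.006 g.
n(ZnS) = 82.006 g / 97.44 g/mol = 0.84161 mol.
From the equation the ZnS:ZnO mole ratio is 2:2, so n(ZnO) = 0.84161 × 2/2 = 0.84161 mol.
Mass of ZnO = 0.84161 mol × 81.38 g/mol = 68.490 g.
Actual mass collected = 68.490 g × 0.820 = 56.162 g.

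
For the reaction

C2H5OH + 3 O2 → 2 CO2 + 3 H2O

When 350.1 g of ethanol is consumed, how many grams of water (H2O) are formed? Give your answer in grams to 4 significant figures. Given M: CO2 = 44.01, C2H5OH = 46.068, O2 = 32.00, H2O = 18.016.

n(C2H5OH) = 350.10 g / 46.068 g/mol = 7.5996 mol.
From the equation the C2H5OH:H2O mole ratio is 1:3, so n(H2O) = 7.5996 × 3/1 = 22.799 mol.
Mass of H2O = 22.799 mol × 18.016 g/mol = 410.75 g.

410.7 g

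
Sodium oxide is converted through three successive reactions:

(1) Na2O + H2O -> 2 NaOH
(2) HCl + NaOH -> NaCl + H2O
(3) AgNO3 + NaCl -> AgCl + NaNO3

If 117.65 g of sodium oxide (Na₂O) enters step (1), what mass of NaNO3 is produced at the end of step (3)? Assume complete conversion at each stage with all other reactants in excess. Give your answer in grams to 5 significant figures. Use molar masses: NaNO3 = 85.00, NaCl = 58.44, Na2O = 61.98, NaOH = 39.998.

322.69 g

n(Na2O) = 117.65 / 61.98 = 1.89819 mol.
Reaction (1): Na2O→NaOH ratio 1:2 ⇒ n(NaOH) = 3.79639 mol.
Reaction (2): NaOH→NaCl ratio 1:1 ⇒ n(NaCl) = 3.79639 mol.
Reaction (3): NaCl→NaNO3 ratio 1:1 ⇒ n(NaNO3) = 3.79639 mol.
Mass of NaNO3 = 3.79639 × 85.00 = 322.693 g.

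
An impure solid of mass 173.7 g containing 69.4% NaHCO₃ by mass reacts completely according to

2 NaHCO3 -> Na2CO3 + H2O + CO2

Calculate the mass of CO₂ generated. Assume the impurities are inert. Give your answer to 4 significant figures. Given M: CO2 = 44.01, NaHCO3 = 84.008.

31.58 g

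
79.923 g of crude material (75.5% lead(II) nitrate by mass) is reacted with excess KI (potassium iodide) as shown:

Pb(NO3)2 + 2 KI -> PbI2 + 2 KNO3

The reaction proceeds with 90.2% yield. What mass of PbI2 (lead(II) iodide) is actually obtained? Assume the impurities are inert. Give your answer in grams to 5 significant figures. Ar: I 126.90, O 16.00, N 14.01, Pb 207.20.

75.755 g

Pure Pb(NO3)2 available = 79.923 g × 0.755 = 60.3419 g.
M(Pb(NO3)2) = 207.20 + 2(14.01) + 6(16.00) = 331.22 g/mol.
M(PbI2) = 207.20 + 2(126.90) = 461.00 g/mol.
n(Pb(NO3)2) = 60.3419 g / 331.22 g/mol = 0.182181 mol.
From the equation the Pb(NO3)2:PbI2 mole ratio is 1:1, so n(PbI2) = 0.182181 × 1/1 = 0.182181 mol.
Mass of PbI2 = 0.182181 mol × 461.00 g/mol = 83.9853 g.
Actual mass collected = 83.9853 g × 0.902 = 75.7547 g.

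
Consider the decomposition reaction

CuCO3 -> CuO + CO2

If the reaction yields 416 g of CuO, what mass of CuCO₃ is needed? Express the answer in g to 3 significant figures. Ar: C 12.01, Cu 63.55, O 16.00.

646 g

M(CuO) = 63.55 + 16.00 = 79.55 g/mol.
M(CuCO3) = 63.55 + 12.01 + 3(16.00) = 123.56 g/mol.
n(CuO) = 416.0 g / 79.55 g/mol = 5.229 mol.
From the equation the CuO:CuCO3 mole ratio is 1:1, so n(CuCO3) = 5.229 × 1/1 = 5.229 mol.
Mass of CuCO3 = 5.229 mol × 123.56 g/mol = 646.1 g.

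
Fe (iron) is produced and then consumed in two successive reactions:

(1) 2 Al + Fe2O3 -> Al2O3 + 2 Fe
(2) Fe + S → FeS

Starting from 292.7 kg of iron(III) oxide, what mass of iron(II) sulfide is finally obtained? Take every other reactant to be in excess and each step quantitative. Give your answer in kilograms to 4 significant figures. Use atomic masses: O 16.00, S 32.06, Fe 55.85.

M(Fe2O3) = 2(55.85) + 3(16.00) = 159.70 g/mol.
M(FeS) = 55.85 + 32.06 = 87.91 g/mol.
292.7 kg = 292700 g.
n(Fe2O3) = 292700 / 159.70 = 1832.8 mol.
Step 1 gives a 1:2 ratio of Fe2O3 to Fe, so n(Fe) = 3665.6 mol.
In step 2 the Fe:FeS ratio is 1:1, so n(FeS) = 3665.6 mol.
Mass of FeS = 3665.6 × 87.91 = 322240 g = 322.2 kg.

322.2 kg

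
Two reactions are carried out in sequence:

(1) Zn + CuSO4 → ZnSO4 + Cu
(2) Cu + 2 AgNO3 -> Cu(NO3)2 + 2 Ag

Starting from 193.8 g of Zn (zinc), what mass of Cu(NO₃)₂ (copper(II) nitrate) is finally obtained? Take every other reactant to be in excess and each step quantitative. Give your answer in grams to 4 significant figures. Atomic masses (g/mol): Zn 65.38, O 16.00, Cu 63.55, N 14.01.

556.0 g

M(Zn) = 65.38 g/mol.
M(Cu(NO3)2) = 63.55 + 2(14.01) + 6(16.00) = 187.57 g/mol.
n(Zn) = 193.80 / 65.38 = 2.9642 mol.
Step 1 gives a 1:1 ratio of Zn to Cu, so n(Cu) = 2.9642 mol.
In step 2 the Cu:Cu(NO3)2 ratio is 1:1, so n(Cu(NO3)2) = 2.9642 mol.
Mass of Cu(NO3)2 = 2.9642 × 187.57 = 556.00 g.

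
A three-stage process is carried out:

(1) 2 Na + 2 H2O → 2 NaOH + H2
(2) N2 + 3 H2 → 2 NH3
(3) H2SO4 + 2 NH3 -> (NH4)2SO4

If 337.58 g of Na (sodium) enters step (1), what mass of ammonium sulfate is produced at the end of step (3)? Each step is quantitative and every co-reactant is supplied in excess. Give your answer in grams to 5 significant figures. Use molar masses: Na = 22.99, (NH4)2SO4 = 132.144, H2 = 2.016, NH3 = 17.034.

n(Na) = 337.58 / 22.99 = 14.6838 mol.
Reaction (1): Na→H2 ratio 2:1 ⇒ n(H2) = 7.34189 mol.
Reaction (2): H2→NH3 ratio 3:2 ⇒ n(NH3) = 4.89459 mol.
Reaction (3): NH3→(NH4)2SO4 ratio 2:1 ⇒ n((NH4)2SO4) = 2.44730 mol.
Mass of (NH4)2SO4 = 2.44730 × 132.144 = 323.395 g.

323.40 g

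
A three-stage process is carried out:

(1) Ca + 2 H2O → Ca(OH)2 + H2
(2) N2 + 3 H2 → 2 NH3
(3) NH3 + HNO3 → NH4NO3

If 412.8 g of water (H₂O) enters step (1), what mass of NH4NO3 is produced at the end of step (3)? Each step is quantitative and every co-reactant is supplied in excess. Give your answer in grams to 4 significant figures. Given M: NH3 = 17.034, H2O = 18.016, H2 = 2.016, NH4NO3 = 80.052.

611.4 g

n(H2O) = 412.8 / 18.016 = 22.913 mol.
Reaction (1): H2O→H2 ratio 2:1 ⇒ n(H2) = 11.456 mol.
Reaction (2): H2→NH3 ratio 3:2 ⇒ n(NH3) = 7.6377 mol.
Reaction (3): NH3→NH4NO3 ratio 1:1 ⇒ n(NH4NO3) = 7.6377 mol.
Mass of NH4NO3 = 7.6377 × 80.052 = 611.41 g.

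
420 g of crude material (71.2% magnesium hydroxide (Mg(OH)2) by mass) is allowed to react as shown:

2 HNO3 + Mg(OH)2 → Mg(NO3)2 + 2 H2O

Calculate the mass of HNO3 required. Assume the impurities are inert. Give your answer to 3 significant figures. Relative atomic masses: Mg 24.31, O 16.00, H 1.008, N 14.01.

Mass of pure Mg(OH)2 = 420 g × 0.712 = 299.0 g.
M(Mg(OH)2) = 24.31 + 2(16.00) + 2(1.008) = 58.326 g/mol.
M(HNO3) = 1.008 + 14.01 + 3(16.00) = 63.018 g/mol.
n(Mg(OH)2) = 299.0 g / 58.326 g/mol = 5.127 mol.
From the equation the Mg(OH)2:HNO3 mole ratio is 1:2, so n(HNO3) = 5.127 × 2/1 = 10.25 mol.
Mass of HNO3 = 10.25 mol × 63.018 g/mol = 646.2 g.

646 g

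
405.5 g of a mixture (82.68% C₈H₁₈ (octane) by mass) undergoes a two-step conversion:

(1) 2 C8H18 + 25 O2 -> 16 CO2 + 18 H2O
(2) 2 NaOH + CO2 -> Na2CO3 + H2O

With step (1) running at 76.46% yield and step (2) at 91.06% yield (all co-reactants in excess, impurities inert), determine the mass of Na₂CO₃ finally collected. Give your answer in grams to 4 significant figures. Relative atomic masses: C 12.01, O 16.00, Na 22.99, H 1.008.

Pure C8H18 = 405.5 × 0.8268 = 335.27 g.
M(C8H18) = 8(12.01) + 18(1.008) = 114.224 g/mol.
M(Na2CO3) = 2(22.99) + 12.01 + 3(16.00) = 105.99 g/mol.
n(C8H18) = 335.27 / 114.224 = 2.9352 mol.
Step 1 (C8H18:CO2 = 2:16): theoretical n(CO2) = 23.481 mol; at 76.46% yield, n(CO2) = 17.954 mol.
Step 2 (CO2:Na2CO3 = 1:1): theoretical n(Na2CO3) = 17.954 mol, so theoretical mass = 17.954 × 105.99 = 1902.9 g.
At 91.06% yield, actual mass of Na2CO3 = 1902.9 × 0.9106 = 1732.8 g.

1733 g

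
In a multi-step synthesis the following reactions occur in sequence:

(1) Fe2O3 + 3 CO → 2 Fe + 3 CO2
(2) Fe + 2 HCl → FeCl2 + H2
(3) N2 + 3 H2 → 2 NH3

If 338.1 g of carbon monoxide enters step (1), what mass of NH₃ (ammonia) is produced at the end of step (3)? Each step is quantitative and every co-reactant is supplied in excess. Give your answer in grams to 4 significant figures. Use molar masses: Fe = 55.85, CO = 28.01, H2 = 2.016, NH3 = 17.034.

91.38 g

n(CO) = 338.1 / 28.01 = 12.071 mol.
Reaction (1): CO→Fe ratio 3:2 ⇒ n(Fe) = 8.0471 mol.
Reaction (2): Fe→H2 ratio 1:1 ⇒ n(H2) = 8.0471 mol.
Reaction (3): H2→NH3 ratio 3:2 ⇒ n(NH3) = 5.3648 mol.
Mass of NH3 = 5.3648 × 17.034 = 91.383 g.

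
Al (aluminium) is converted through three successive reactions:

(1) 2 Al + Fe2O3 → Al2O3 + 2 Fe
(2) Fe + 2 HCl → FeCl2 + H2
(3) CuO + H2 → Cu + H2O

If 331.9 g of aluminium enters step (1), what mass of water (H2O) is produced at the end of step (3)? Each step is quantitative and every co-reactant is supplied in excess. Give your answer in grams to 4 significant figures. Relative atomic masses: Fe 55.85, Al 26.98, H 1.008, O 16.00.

M(Al) = 26.98 g/mol.
M(H2O) = 2(1.008) + 16.00 = 18.016 g/mol.
n(Al) = 331.9 / 26.98 = 12.302 mol.
Reaction (1): Al→Fe ratio 2:2 ⇒ n(Fe) = 12.302 mol.
Reaction (2): Fe→H2 ratio 1:1 ⇒ n(H2) = 12.302 mol.
Reaction (3): H2→H2O ratio 1:1 ⇒ n(H2O) = 12.302 mol.
Mass of H2O = 12.302 × 18.016 = 221.63 g.

221.6 g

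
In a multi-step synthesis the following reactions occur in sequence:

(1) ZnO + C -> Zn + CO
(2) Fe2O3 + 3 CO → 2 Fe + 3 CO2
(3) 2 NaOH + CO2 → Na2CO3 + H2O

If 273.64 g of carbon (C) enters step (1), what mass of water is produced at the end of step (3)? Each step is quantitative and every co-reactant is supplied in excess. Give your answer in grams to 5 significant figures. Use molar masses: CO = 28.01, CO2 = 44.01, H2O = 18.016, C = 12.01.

410.48 g

n(C) = 273.64 / 12.01 = 22.7843 mol.
Reaction (1): C→CO ratio 1:1 ⇒ n(CO) = 22.7843 mol.
Reaction (2): CO→CO2 ratio 3:3 ⇒ n(CO2) = 22.7843 mol.
Reaction (3): CO2→H2O ratio 1:1 ⇒ n(H2O) = 22.7843 mol.
Mass of H2O = 22.7843 × 18.016 = 410.483 g.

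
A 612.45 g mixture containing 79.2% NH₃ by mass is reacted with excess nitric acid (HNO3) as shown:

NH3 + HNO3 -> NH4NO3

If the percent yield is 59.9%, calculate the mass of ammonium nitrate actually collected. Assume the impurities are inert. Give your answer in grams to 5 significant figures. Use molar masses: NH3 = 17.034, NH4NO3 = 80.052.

Pure NH3 available = 612.45 g × 0.792 = 485.060 g.
n(NH3) = 485.060 g / 17.034 g/mol = 28.4760 mol.
From the equation the NH3:NH4NO3 mole ratio is 1:1, so n(NH4NO3) = 28.4760 × 1/1 = 28.4760 mol.
Mass of NH4NO3 = 28.4760 mol × 80.052 g/mol = 2279.56 g.
Actual mass collected = 2279.56 g × 0.599 = 1365.46 g.

1365.5 g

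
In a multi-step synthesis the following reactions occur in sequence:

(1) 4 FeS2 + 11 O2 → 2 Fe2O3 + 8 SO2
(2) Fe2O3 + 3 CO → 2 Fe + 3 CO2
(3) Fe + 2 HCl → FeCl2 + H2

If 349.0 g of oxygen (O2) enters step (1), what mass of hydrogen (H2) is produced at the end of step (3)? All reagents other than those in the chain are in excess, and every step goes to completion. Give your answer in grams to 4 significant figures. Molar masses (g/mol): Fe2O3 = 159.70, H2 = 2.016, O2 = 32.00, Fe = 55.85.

n(O2) = 349.0 / 32.00 = 10.906 mol.
Reaction (1): O2→Fe2O3 ratio 11:2 ⇒ n(Fe2O3) = 1.9830 mol.
Reaction (2): Fe2O3→Fe ratio 1:2 ⇒ n(Fe) = 3.9659 mol.
Reaction (3): Fe→H2 ratio 1:1 ⇒ n(H2) = 3.9659 mol.
Mass of H2 = 3.9659 × 2.016 = 7.9953 g.

7.995 g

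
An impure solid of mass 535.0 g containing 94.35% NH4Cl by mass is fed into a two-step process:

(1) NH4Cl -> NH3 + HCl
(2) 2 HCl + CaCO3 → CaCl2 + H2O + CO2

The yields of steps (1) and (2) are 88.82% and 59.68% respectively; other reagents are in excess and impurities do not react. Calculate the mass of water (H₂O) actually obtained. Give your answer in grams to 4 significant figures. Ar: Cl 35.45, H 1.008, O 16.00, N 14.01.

45.06 g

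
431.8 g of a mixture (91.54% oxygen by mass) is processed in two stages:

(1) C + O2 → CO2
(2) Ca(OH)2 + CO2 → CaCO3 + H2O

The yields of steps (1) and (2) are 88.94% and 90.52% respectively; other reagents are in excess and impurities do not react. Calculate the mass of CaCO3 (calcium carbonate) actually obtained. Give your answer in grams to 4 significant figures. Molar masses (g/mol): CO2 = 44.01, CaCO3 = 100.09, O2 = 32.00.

995.4 g

Pure O2 = 431.8 × 0.9154 = 395.27 g.
n(O2) = 395.27 / 32.00 = 12.352 mol.
Step 1 (O2:CO2 = 1:1): theoretical n(CO2) = 12.352 mol; at 88.94% yield, n(CO2) = 10.986 mol.
Step 2 (CO2:CaCO3 = 1:1): theoretical n(CaCO3) = 10.986 mol, so theoretical mass = 10.986 × 100.09 = 1099.6 g.
At 90.52% yield, actual mass of CaCO3 = 1099.6 × 0.9052 = 995.35 g.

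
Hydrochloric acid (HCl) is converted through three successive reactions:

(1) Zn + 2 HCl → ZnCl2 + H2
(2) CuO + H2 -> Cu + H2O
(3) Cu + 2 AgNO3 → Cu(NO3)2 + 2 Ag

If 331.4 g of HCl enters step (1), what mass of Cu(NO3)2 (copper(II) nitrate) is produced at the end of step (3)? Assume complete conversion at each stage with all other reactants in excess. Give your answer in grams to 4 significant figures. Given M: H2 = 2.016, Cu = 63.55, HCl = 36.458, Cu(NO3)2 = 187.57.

n(HCl) = 331.4 / 36.458 = 9.0899 mol.
Reaction (1): HCl→H2 ratio 2:1 ⇒ n(H2) = 4.5450 mol.
Reaction (2): H2→Cu ratio 1:1 ⇒ n(Cu) = 4.5450 mol.
Reaction (3): Cu→Cu(NO3)2 ratio 1:1 ⇒ n(Cu(NO3)2) = 4.5450 mol.
Mass of Cu(NO3)2 = 4.5450 × 187.57 = 852.50 g.

852.5 g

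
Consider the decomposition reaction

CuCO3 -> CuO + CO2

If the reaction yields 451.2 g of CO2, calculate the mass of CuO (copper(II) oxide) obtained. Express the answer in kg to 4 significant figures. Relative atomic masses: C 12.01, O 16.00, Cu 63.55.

0.8156 kg

M(CO2) = 12.01 + 2(16.00) = 44.01 g/mol.
M(CuO) = 63.55 + 16.00 = 79.55 g/mol.
n(CO2) = 451.20 g / 44.01 g/mol = 10.252 mol.
From the equation the CO2:CuO mole ratio is 1:1, so n(CuO) = 10.252 × 1/1 = 10.252 mol.
Mass of CuO = 10.252 mol × 79.55 g/mol = 815.56 g.
Converting to kg: 815.56 g = 0.8156 kg.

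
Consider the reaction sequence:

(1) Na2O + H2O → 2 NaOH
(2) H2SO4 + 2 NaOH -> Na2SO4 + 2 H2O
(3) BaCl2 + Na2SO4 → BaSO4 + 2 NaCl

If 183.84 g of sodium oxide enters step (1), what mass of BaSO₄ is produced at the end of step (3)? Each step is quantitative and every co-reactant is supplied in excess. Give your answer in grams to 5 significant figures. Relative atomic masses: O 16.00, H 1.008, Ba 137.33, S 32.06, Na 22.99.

M(Na2O) = 2(22.99) + 16.00 = 61.98 g/mol.
M(BaSO4) = 137.33 + 32.06 + 4(16.00) = 233.39 g/mol.
n(Na2O) = 183.84 / 61.98 = 2.96612 mol.
Reaction (1): Na2O→NaOH ratio 1:2 ⇒ n(NaOH) = 5.93224 mol.
Reaction (2): NaOH→Na2SO4 ratio 2:1 ⇒ n(Na2SO4) = 2.96612 mol.
Reaction (3): Na2SO4→BaSO4 ratio 1:1 ⇒ n(BaSO4) = 2.96612 mol.
Mass of BaSO4 = 2.96612 × 233.39 = 692.262 g.

692.26 g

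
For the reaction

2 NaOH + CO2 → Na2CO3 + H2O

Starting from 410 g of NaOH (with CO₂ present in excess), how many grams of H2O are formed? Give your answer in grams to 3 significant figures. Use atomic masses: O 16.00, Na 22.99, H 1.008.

M(NaOH) = 22.99 + 16.00 + 1.008 = 39.998 g/mol.
M(H2O) = 2(1.008) + 16.00 = 18.016 g/mol.
n(NaOH) = 410.0 g / 39.998 g/mol = 10.25 mol.
From the equation the NaOH:H2O mole ratio is 2:1, so n(H2O) = 10.25 × 1/2 = 5.125 mol.
Mass of H2O = 5.125 mol × 18.016 g/mol = 92.34 g.

92.3 g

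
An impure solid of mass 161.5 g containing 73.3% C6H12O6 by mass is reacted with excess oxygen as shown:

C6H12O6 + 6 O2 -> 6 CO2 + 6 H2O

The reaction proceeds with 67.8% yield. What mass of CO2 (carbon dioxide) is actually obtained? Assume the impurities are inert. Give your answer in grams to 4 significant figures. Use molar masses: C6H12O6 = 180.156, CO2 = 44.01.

117.6 g

Pure C6H12O6 available = 161.5 g × 0.733 = 118.38 g.
n(C6H12O6) = 118.38 g / 180.156 g/mol = 0.65709 mol.
From the equation the C6H12O6:CO2 mole ratio is 1:6, so n(CO2) = 0.65709 × 6/1 = 3.9426 mol.
Mass of CO2 = 3.9426 mol × 44.01 g/mol = 173.51 g.
Actual mass collected = 173.51 g × 0.678 = 117.64 g.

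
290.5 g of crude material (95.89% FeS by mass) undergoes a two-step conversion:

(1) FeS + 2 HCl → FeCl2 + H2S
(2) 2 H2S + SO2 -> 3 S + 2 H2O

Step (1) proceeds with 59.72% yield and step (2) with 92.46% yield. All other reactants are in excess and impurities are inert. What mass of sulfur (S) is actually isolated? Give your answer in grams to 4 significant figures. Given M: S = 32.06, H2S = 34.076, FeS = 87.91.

84.14 g

Pure FeS = 290.5 × 0.9589 = 278.56 g.
n(FeS) = 278.56 / 87.91 = 3.1687 mol.
Step 1 (FeS:H2S = 1:1): theoretical n(H2S) = 3.1687 mol; at 59.72% yield, n(H2S) = 1.8923 mol.
Step 2 (H2S:S = 2:3): theoretical n(S) = 2.8385 mol, so theoretical mass = 2.8385 × 32.06 = 91.003 g.
At 92.46% yield, actual mass of S = 91.003 × 0.9246 = 84.141 g.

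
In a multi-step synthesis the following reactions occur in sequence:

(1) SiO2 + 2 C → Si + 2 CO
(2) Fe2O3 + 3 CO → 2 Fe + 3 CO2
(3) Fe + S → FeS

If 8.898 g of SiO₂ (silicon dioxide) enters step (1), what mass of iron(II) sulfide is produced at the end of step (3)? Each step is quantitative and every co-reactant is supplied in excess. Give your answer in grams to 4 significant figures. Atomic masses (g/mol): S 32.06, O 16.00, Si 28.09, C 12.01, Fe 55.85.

17.36 g

M(SiO2) = 28.09 + 2(16.00) = 60.09 g/mol.
M(FeS) = 55.85 + 32.06 = 87.91 g/mol.
n(SiO2) = 8.898 / 60.09 = 0.14808 mol.
Reaction (1): SiO2→CO ratio 1:2 ⇒ n(CO) = 0.29616 mol.
Reaction (2): CO→Fe ratio 3:2 ⇒ n(Fe) = 0.19744 mol.
Reaction (3): Fe→FeS ratio 1:1 ⇒ n(FeS) = 0.19744 mol.
Mass of FeS = 0.19744 × 87.91 = 17.357 g.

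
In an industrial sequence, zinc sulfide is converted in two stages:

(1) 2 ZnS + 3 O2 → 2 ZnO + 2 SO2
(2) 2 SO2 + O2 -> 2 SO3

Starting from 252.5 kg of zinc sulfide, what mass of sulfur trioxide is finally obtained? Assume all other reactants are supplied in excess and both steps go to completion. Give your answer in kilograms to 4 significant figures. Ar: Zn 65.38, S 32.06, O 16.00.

207.5 kg

M(ZnS) = 65.38 + 32.06 = 97.44 g/mol.
M(SO3) = 32.06 + 3(16.00) = 80.06 g/mol.
252.5 kg = 252500 g.
n(ZnS) = 252500 / 97.44 = 2591.3 mol.
Step 1 gives a 2:2 ratio of ZnS to SO2, so n(SO2) = 2591.3 mol.
In step 2 the SO2:SO3 ratio is 2:2, so n(SO3) = 2591.3 mol.
Mass of SO3 = 2591.3 × 80.06 = 207460 g = 207.5 kg.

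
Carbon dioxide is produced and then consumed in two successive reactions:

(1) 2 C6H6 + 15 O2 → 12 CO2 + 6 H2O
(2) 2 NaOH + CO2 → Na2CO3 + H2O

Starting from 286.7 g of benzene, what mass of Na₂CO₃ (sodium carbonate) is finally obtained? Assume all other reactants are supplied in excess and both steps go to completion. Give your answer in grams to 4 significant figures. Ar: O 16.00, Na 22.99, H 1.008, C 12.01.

2334 g

M(C6H6) = 6(12.01) + 6(1.008) = 78.108 g/mol.
M(Na2CO3) = 2(22.99) + 12.01 + 3(16.00) = 105.99 g/mol.
n(C6H6) = 286.70 / 78.108 = 3.6706 mol.
Step 1 gives a 2:12 ratio of C6H6 to CO2, so n(CO2) = 22.023 mol.
In step 2 the CO2:Na2CO3 ratio is 1:1, so n(Na2CO3) = 22.023 mol.
Mass of Na2CO3 = 22.023 × 105.99 = 2334.3 g.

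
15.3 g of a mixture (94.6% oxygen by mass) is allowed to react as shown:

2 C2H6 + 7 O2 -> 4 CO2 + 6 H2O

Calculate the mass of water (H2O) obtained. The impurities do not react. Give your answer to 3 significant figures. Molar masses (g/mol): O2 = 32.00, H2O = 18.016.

6.98 g

Mass of pure O2 = 15.3 g × 0.946 = 14.47 g.
n(O2) = 14.47 g / 32.00 g/mol = 0.4523 mol.
From the equation the O2:H2O mole ratio is 7:6, so n(H2O) = 0.4523 × 6/7 = 0.3877 mol.
Mass of H2O = 0.3877 mol × 18.016 g/mol = 6.985 g.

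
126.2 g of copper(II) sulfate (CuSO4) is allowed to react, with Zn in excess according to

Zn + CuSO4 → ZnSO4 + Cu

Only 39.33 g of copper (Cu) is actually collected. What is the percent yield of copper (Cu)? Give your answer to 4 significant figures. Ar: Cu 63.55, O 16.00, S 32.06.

M(CuSO4) = 63.55 + 32.06 + 4(16.00) = 159.61 g/mol.
M(Cu) = 63.55 g/mol.
n(CuSO4) = 126.20 g / 159.61 g/mol = 0.79068 mol.
From the equation the CuSO4:Cu mole ratio is 1:1, so n(Cu) = 0.79068 × 1/1 = 0.79068 mol.
Mass of Cu = 0.79068 mol × 63.55 g/mol = 50.248 g.
This is the theoretical yield. Percent yield = 39.33 g / 50.248 g × 100% = 78.272%.

78.27 %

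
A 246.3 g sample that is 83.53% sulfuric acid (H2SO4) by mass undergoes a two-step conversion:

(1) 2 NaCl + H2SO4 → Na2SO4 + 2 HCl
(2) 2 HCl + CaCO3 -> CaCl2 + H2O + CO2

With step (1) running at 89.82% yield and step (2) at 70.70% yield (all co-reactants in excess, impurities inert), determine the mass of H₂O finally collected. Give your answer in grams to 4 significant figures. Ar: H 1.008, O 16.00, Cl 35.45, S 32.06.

Pure H2SO4 = 246.3 × 0.8353 = 205.73 g.
M(H2SO4) = 2(1.008) + 32.06 + 4(16.00) = 98.076 g/mol.
M(H2O) = 2(1.008) + 16.00 = 18.016 g/mol.
n(H2SO4) = 205.73 / 98.076 = 2.0977 mol.
Step 1 (H2SO4:HCl = 1:2): theoretical n(HCl) = 4.1954 mol; at 89.82% yield, n(HCl) = 3.7683 mol.
Step 2 (HCl:H2O = 2:1): theoretical n(H2O) = 1.8842 mol, so theoretical mass = 1.8842 × 18.016 = 33.945 g.
At 70.70% yield, actual mass of H2O = 33.945 × 0.7070 = 23.999 g.

24.00 g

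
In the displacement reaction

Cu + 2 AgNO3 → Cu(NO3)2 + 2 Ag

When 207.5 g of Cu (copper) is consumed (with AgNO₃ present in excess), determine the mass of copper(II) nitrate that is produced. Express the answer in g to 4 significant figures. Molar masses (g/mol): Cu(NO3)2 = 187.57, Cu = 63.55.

n(Cu) = 207.50 g / 63.55 g/mol = 3.2651 mol.
From the equation the Cu:Cu(NO3)2 mole ratio is 1:1, so n(Cu(NO3)2) = 3.2651 × 1/1 = 3.2651 mol.
Mass of Cu(NO3)2 = 3.2651 mol × 187.57 g/mol = 612.44 g.

612.4 g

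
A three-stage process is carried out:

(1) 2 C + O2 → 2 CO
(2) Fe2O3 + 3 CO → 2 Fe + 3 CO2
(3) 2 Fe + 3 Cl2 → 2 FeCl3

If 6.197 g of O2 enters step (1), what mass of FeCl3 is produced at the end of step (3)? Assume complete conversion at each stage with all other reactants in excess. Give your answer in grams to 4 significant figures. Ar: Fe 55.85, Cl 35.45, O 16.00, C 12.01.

M(O2) = 2(16.00) = 32.00 g/mol.
M(FeCl3) = 55.85 + 3(35.45) = 162.20 g/mol.
n(O2) = 6.197 / 32.00 = 0.19366 mol.
Reaction (1): O2→CO ratio 1:2 ⇒ n(CO) = 0.38731 mol.
Reaction (2): CO→Fe ratio 3:2 ⇒ n(Fe) = 0.25821 mol.
Reaction (3): Fe→FeCl3 ratio 2:2 ⇒ n(FeCl3) = 0.25821 mol.
Mass of FeCl3 = 0.25821 × 162.20 = 41.881 g.

41.88 g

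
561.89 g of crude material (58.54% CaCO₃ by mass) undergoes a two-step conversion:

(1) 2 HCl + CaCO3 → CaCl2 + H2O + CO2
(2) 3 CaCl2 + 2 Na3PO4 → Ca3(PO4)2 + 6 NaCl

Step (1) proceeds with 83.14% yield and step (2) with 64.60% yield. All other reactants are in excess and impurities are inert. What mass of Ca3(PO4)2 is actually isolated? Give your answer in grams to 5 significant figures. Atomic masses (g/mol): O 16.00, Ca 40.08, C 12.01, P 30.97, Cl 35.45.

182.49 g

Pure CaCO3 = 561.89 × 0.5854 = 328.930 g.
M(CaCO3) = 40.08 + 12.01 + 3(16.00) = 100.09 g/mol.
M(Ca3(PO4)2) = 3(40.08) + 2(30.97) + 8(16.00) = 310.18 g/mol.
n(CaCO3) = 328.930 / 100.09 = 3.28635 mol.
Step 1 (CaCO3:CaCl2 = 1:1): theoretical n(CaCl2) = 3.28635 mol; at 83.14% yield, n(CaCl2) = 2.73227 mol.
Step 2 (CaCl2:Ca3(PO4)2 = 3:1): theoretical n(Ca3(PO4)2) = 0.910756 mol, so theoretical mass = 0.910756 × 310.18 = 282.498 g.
At 64.60% yield, actual mass of Ca3(PO4)2 = 282.498 × 0.6460 = 182.494 g.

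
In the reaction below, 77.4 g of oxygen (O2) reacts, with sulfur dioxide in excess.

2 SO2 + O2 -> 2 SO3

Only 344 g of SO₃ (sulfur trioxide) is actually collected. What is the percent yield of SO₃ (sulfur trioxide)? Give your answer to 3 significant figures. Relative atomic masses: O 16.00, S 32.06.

88.8 %

M(O2) = 2(16.00) = 32.00 g/mol.
M(SO3) = 32.06 + 3(16.00) = 80.06 g/mol.
n(O2) = 77.40 g / 32.00 g/mol = 2.419 mol.
From the equation the O2:SO3 mole ratio is 1:2, so n(SO3) = 2.419 × 2/1 = 4.838 mol.
Mass of SO3 = 4.838 mol × 80.06 g/mol = 387.3 g.
This is the theoretical yield. Percent yield = 344 g / 387.3 g × 100% = 88.82%.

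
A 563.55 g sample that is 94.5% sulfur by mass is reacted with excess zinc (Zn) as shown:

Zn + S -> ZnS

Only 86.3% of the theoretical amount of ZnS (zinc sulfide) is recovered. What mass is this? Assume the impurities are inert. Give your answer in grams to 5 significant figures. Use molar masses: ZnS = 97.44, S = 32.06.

1396.8 g

Pure S available = 563.55 g × 0.945 = 532.555 g.
n(S) = 532.555 g / 32.06 g/mol = 16.6112 mol.
From the equation the S:ZnS mole ratio is 1:1, so n(ZnS) = 16.6112 × 1/1 = 16.6112 mol.
Mass of ZnS = 16.6112 mol × 97.44 g/mol = 1618.59 g.
Actual mass collected = 1618.59 g × 0.863 = 1396.85 g.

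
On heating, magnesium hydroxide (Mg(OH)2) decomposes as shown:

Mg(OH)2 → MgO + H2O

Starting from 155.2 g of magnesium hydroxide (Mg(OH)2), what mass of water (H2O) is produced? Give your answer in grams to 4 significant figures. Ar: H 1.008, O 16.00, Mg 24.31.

47.94 g

M(Mg(OH)2) = 24.31 + 2(16.00) + 2(1.008) = 58.326 g/mol.
M(H2O) = 2(1.008) + 16.00 = 18.016 g/mol.
n(Mg(OH)2) = 155.20 g / 58.326 g/mol = 2.6609 mol.
From the equation the Mg(OH)2:H2O mole ratio is 1:1, so n(H2O) = 2.6609 × 1/1 = 2.6609 mol.
Mass of H2O = 2.6609 mol × 18.016 g/mol = 47.939 g.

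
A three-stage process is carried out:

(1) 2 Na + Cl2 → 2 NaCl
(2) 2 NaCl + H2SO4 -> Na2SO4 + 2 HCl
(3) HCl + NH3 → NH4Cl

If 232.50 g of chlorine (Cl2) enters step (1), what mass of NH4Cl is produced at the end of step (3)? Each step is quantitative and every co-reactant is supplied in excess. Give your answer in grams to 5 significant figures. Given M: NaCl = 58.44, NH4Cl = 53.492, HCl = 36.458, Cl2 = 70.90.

350.83 g

n(Cl2) = 232.50 / 70.90 = 3.27927 mol.
Reaction (1): Cl2→NaCl ratio 1:2 ⇒ n(NaCl) = 6.55853 mol.
Reaction (2): NaCl→HCl ratio 2:2 ⇒ n(HCl) = 6.55853 mol.
Reaction (3): HCl→NH4Cl ratio 1:1 ⇒ n(NH4Cl) = 6.55853 mol.
Mass of NH4Cl = 6.55853 × 53.492 = 350.829 g.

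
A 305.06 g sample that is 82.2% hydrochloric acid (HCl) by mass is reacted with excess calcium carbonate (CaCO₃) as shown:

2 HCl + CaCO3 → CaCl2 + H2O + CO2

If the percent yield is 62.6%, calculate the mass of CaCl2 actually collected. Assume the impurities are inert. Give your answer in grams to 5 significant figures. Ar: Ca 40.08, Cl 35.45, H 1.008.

238.92 g

Pure HCl available = 305.06 g × 0.822 = 250.759 g.
M(HCl) = 1.008 + 35.45 = 36.458 g/mol.
M(CaCl2) = 40.08 + 2(35.45) = 110.98 g/mol.
n(HCl) = 250.759 g / 36.458 g/mol = 6.87803 mol.
From the equation the HCl:CaCl2 mole ratio is 2:1, so n(CaCl2) = 6.87803 × 1/2 = 3.43902 mol.
Mass of CaCl2 = 3.43902 mol × 110.98 g/mol = 381.662 g.
Actual mass collected = 381.662 g × 0.626 = 238.920 g.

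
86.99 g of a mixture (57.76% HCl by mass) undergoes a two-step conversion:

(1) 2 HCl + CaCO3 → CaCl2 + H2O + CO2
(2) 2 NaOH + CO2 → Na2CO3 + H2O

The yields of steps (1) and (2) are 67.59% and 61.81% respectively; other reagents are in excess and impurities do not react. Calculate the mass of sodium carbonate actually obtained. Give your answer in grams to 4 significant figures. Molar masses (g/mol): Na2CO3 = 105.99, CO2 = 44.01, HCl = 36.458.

30.51 g

Pure HCl = 86.99 × 0.5776 = 50.245 g.
n(HCl) = 50.245 / 36.458 = 1.3782 mol.
Step 1 (HCl:CO2 = 2:1): theoretical n(CO2) = 0.68909 mol; at 67.59% yield, n(CO2) = 0.46575 mol.
Step 2 (CO2:Na2CO3 = 1:1): theoretical n(Na2CO3) = 0.46575 mol, so theoretical mass = 0.46575 × 105.99 = 49.365 g.
At 61.81% yield, actual mass of Na2CO3 = 49.365 × 0.6181 = 30.513 g.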